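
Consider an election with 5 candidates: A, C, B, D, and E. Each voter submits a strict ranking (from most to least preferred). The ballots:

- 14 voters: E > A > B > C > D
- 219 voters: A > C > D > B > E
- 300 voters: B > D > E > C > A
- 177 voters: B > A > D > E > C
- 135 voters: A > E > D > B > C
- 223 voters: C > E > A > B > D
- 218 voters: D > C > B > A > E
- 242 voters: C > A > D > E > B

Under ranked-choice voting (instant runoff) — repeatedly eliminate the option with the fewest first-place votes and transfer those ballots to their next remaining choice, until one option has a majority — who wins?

C

Round 1: A 354, C 465, B 477, D 218, E 14. Eliminate E.
Round 2: A 368, C 465, B 477, D 218. Eliminate D.
Round 3: A 368, C 683, B 477. Eliminate A.
Round 4: C 902, B 626. C has a majority.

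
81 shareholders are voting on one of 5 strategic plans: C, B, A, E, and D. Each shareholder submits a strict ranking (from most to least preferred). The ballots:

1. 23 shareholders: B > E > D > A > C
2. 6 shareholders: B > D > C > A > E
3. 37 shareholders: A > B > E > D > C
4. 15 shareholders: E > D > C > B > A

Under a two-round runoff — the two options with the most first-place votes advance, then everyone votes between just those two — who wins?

Round 1 first-place votes: C 0, B 29, A 37, E 15, D 0.
A and B advance.
Runoff: A is preferred to B by 37 voters; B by 44.
B wins the runoff.

B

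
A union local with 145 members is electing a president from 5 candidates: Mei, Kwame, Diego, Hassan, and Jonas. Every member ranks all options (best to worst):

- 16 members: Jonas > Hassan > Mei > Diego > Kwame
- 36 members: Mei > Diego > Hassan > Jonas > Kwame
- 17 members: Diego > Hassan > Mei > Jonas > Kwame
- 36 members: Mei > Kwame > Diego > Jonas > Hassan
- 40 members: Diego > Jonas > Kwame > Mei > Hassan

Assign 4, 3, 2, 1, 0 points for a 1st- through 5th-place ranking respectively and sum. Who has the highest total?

Mei: 16·2 + 36·4 + 17·2 + 36·4 + 40·1 = 394
Kwame: 16·0 + 36·0 + 17·0 + 36·3 + 40·2 = 188
Diego: 16·1 + 36·3 + 17·4 + 36·2 + 40·4 = 424
Hassan: 16·3 + 36·2 + 17·3 + 36·0 + 40·0 = 171
Jonas: 16·4 + 36·1 + 17·1 + 36·1 + 40·3 = 273
Diego has the highest Borda score (424).

Diego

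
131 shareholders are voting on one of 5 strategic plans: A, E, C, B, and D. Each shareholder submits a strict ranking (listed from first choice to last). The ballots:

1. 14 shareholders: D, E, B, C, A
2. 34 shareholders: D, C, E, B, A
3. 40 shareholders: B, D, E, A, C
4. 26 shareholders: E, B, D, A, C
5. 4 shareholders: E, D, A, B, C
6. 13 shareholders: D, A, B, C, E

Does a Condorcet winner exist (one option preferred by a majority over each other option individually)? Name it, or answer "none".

none

Checking pairwise contests:
E beats A 118–13.
D beats E 101–30.
A beats C 83–48.
E beats B 78–53.
B beats D 66–65.
Every option loses at least one head-to-head, so there is no Condorcet winner.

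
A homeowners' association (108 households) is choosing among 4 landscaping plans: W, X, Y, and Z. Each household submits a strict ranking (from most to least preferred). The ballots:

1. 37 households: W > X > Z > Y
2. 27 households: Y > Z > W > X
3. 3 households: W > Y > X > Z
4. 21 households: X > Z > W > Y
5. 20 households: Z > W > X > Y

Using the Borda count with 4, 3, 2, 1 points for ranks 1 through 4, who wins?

W: 37·4 + 27·2 + 3·4 + 21·2 + 20·3 = 316
X: 37·3 + 27·1 + 3·2 + 21·4 + 20·2 = 268
Y: 37·1 + 27·4 + 3·3 + 21·1 + 20·1 = 195
Z: 37·2 + 27·3 + 3·1 + 21·3 + 20·4 = 301
W has the highest Borda score (316).

W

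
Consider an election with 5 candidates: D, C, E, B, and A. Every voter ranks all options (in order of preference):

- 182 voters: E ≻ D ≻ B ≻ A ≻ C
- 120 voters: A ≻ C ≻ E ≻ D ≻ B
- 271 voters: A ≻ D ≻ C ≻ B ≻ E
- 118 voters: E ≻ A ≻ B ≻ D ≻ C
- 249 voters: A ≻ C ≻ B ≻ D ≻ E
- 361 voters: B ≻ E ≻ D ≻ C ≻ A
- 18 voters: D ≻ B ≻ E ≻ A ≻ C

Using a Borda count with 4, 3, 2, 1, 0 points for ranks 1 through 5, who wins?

A

D: 182·3 + 120·1 + 271·3 + 118·1 + 249·1 + 361·2 + 18·4 = 2640
C: 182·0 + 120·3 + 271·2 + 118·0 + 249·3 + 361·1 + 18·0 = 2010
E: 182·4 + 120·2 + 271·0 + 118·4 + 249·0 + 361·3 + 18·2 = 2559
B: 182·2 + 120·0 + 271·1 + 118·2 + 249·2 + 361·4 + 18·3 = 2867
A: 182·1 + 120·4 + 271·4 + 118·3 + 249·4 + 361·0 + 18·1 = 3114
A has the highest Borda score (3114).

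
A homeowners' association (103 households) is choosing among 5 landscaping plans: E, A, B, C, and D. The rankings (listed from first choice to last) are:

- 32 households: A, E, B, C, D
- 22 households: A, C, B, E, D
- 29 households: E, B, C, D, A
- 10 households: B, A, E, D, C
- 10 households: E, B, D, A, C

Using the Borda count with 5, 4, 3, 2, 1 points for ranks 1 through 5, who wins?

E: 32·4 + 22·2 + 29·5 + 10·3 + 10·5 = 397
A: 32·5 + 22·5 + 29·1 + 10·4 + 10·2 = 359
B: 32·3 + 22·3 + 29·4 + 10·5 + 10·4 = 368
C: 32·2 + 22·4 + 29·3 + 10·1 + 10·1 = 259
D: 32·1 + 22·1 + 29·2 + 10·2 + 10·3 = 162
E has the highest Borda score (397).

E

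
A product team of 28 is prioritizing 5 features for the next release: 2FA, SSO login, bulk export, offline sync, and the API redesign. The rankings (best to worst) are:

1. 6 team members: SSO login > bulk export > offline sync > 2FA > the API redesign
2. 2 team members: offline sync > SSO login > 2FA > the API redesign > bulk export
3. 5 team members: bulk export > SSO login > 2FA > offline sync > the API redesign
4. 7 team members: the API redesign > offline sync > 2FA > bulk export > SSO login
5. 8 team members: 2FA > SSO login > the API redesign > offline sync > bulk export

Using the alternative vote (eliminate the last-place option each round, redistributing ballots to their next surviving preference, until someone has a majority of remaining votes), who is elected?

Round 1: 2FA 8, SSO login 6, bulk export 5, offline sync 2, the API redesign 7. Eliminate offline sync.
Round 2: 2FA 8, SSO login 8, bulk export 5, the API redesign 7. Eliminate bulk export.
Round 3: 2FA 8, SSO login 13, the API redesign 7. Eliminate the API redesign.
Round 4: 2FA 15, SSO login 13. 2FA has a majority.

2FA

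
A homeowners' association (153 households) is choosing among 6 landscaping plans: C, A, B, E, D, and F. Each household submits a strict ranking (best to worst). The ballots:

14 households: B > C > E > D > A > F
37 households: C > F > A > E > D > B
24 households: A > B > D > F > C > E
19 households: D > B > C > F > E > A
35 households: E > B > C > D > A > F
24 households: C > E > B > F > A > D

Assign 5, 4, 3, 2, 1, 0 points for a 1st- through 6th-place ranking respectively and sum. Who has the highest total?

C: 14·4 + 37·5 + 24·1 + 19·3 + 35·3 + 24·5 = 547
A: 14·1 + 37·3 + 24·5 + 19·0 + 35·1 + 24·1 = 304
B: 14·5 + 37·0 + 24·4 + 19·4 + 35·4 + 24·3 = 454
E: 14·3 + 37·2 + 24·0 + 19·1 + 35·5 + 24·4 = 406
D: 14·2 + 37·1 + 24·3 + 19·5 + 35·2 + 24·0 = 302
F: 14·0 + 37·4 + 24·2 + 19·2 + 35·0 + 24·2 = 282
C has the highest Borda score (547).

C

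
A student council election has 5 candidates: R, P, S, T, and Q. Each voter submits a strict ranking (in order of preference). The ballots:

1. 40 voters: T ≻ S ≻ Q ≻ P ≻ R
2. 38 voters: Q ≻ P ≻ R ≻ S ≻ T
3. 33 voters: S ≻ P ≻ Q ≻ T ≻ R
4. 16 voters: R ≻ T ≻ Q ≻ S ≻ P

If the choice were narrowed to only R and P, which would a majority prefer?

Voters preferring R to P: 16; preferring P to R: 111.
P wins the head-to-head.

P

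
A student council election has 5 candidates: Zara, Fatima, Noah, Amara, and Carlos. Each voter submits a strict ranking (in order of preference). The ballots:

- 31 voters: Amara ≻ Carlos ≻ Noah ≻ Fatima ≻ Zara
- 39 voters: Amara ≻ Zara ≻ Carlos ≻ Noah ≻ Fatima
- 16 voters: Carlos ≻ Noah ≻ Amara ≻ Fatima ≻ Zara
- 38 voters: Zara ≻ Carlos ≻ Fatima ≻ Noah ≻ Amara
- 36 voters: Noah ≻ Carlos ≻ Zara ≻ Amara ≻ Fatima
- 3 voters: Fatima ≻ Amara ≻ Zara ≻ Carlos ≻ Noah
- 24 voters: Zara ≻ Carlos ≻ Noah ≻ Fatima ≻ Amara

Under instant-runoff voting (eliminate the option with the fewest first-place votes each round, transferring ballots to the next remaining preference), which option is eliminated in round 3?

Round 1: Zara 62, Fatima 3, Noah 36, Amara 70, Carlos 16. Eliminate Fatima.
Round 2: Zara 62, Noah 36, Amara 73, Carlos 16. Eliminate Carlos.
Round 3: Zara 62, Noah 52, Amara 73. Eliminate Noah.

Noah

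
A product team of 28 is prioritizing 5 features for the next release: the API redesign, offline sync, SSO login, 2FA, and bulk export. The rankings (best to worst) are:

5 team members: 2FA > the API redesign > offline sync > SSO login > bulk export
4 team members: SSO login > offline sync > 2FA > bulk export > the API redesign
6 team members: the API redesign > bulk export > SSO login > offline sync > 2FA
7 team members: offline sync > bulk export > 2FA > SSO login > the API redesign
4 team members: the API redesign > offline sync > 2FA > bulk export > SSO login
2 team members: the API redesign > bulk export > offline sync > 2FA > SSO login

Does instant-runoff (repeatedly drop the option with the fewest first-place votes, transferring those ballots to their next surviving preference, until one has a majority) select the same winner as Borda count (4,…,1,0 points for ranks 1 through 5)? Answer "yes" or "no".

no

Instant-runoff — R1 the API redesign 12, offline sync 7, SSO login 4, 2FA 5, bulk export 0 (bulk export out); R2 the API redesign 12, offline sync 7, SSO login 4, 2FA 5 (SSO login out); R3 the API redesign 12, offline sync 11, 2FA 5 (2FA out); R4 the API redesign 17, offline sync 11 (the API redesign winner). Winner: the API redesign.
Borda — scores: the API redesign 63, offline sync 72, SSO login 40, 2FA 52, bulk export 53. Winner: offline sync.
The two methods disagree.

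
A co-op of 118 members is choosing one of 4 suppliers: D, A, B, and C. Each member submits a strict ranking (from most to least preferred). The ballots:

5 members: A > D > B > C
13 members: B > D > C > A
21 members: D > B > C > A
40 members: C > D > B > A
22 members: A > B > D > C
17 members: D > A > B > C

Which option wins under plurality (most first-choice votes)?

First-place votes: D 38, A 27, B 13, C 40.
C has the most first-place votes.

C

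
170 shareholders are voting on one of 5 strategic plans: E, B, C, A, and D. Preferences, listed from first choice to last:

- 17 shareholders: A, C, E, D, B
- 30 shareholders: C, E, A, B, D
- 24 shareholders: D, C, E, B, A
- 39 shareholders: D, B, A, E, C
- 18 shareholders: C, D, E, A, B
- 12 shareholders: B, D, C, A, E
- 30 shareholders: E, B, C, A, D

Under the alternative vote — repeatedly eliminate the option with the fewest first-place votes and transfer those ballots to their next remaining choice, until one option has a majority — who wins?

Round 1: E 30, B 12, C 48, A 17, D 63. Eliminate B.
Round 2: E 30, C 48, A 17, D 75. Eliminate A.
Round 3: E 30, C 65, D 75. Eliminate E.
Round 4: C 95, D 75. C has a majority.

C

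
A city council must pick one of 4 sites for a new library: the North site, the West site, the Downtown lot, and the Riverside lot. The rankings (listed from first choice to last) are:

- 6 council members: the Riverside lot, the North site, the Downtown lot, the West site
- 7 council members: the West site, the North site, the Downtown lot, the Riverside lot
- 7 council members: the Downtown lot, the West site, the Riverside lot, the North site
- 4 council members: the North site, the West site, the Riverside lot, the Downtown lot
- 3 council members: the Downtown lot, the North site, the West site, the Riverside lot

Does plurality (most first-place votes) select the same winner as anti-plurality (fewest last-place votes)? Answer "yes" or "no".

yes

Plurality — first-place votes: the North site 4, the West site 7, the Downtown lot 10, the Riverside lot 6. Winner: the Downtown lot.
Anti-plurality — last-place votes: the North site 7, the West site 6, the Downtown lot 4, the Riverside lot 10. Winner: the Downtown lot.
The two methods agree.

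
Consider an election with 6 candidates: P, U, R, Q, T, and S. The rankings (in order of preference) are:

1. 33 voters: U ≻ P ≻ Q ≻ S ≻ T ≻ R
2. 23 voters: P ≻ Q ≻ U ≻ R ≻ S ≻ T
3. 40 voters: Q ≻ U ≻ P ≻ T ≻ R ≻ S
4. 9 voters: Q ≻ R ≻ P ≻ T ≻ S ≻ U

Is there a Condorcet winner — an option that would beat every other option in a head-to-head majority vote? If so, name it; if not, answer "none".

Checking pairwise contests:
U beats P 73–32.
Q beats U 72–33.
P beats R 96–9.
P beats Q 56–49.
P beats T 105–0.
P beats S 105–0.
Every option loses at least one head-to-head, so there is no Condorcet winner.

none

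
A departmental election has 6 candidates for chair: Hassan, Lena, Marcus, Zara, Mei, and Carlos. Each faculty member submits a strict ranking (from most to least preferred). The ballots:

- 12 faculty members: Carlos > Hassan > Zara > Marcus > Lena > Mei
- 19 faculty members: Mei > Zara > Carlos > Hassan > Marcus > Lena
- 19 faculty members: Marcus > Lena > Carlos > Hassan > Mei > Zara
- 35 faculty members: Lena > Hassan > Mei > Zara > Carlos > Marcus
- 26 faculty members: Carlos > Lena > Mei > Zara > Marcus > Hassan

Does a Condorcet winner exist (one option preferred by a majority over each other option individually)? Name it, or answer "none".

Carlos vs Hassan: 76–35 for Carlos.
Carlos vs Lena: 57–54 for Carlos.
Carlos vs Marcus: 92–19 for Carlos.
Carlos vs Zara: 57–54 for Carlos.
Carlos vs Mei: 57–54 for Carlos.
Carlos beats every other option head-to-head.

Carlos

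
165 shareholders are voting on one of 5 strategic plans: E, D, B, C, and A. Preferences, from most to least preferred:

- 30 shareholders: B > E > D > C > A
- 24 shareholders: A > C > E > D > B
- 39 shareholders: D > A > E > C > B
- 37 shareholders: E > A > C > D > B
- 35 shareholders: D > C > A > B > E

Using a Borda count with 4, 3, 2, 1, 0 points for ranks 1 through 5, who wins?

D

E: 30·3 + 24·2 + 39·2 + 37·4 + 35·0 = 364
D: 30·2 + 24·1 + 39·4 + 37·1 + 35·4 = 417
B: 30·4 + 24·0 + 39·0 + 37·0 + 35·1 = 155
C: 30·1 + 24·3 + 39·1 + 37·2 + 35·3 = 320
A: 30·0 + 24·4 + 39·3 + 37·3 + 35·2 = 394
D has the highest Borda score (417).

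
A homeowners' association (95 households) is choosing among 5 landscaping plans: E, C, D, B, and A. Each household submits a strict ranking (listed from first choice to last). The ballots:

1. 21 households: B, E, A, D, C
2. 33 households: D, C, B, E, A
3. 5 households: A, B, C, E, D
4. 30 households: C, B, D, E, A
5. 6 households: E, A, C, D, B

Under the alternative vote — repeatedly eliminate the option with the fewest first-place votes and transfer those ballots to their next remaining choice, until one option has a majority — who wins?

Round 1: E 6, C 30, D 33, B 21, A 5. Eliminate A.
Round 2: E 6, C 30, D 33, B 26. Eliminate E.
Round 3: C 36, D 33, B 26. Eliminate B.
Round 4: C 41, D 54. D has a majority.

D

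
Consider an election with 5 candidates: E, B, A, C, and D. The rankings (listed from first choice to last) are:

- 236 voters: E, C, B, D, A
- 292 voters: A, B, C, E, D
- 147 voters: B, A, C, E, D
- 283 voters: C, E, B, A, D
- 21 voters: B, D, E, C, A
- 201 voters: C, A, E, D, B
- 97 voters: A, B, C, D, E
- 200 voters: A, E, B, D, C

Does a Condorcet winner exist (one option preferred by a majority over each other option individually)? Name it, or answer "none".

Checking pairwise contests:
A beats E 937–540.
E beats B 920–557.
C beats A 741–736.
B beats C 757–720.
E beats D 1359–118.
Every option loses at least one head-to-head, so there is no Condorcet winner.

none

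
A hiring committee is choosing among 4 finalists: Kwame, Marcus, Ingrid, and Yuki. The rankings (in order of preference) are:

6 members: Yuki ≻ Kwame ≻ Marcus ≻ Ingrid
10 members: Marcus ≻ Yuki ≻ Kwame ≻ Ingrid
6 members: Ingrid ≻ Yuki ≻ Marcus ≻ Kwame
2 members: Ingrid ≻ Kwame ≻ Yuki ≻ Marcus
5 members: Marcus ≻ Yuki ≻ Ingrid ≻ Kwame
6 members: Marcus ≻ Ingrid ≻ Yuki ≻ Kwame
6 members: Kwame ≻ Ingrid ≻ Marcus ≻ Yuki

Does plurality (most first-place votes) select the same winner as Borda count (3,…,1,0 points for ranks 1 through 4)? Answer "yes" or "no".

Plurality — first-place votes: Kwame 6, Marcus 21, Ingrid 8, Yuki 6. Winner: Marcus.
Borda — scores: Kwame 44, Marcus 81, Ingrid 53, Yuki 68. Winner: Marcus.
The two methods agree.

yes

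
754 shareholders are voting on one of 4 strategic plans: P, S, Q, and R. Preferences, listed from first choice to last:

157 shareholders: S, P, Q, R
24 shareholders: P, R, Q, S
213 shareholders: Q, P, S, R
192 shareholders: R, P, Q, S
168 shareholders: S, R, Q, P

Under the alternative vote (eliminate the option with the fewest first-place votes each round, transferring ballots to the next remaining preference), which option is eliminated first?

Round 1: P 24, S 325, Q 213, R 192. Eliminate P.

P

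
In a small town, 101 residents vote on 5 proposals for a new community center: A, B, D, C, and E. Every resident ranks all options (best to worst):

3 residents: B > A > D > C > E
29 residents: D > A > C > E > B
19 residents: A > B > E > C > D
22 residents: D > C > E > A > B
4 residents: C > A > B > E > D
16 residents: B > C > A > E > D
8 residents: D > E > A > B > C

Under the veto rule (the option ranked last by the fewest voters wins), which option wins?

Last-place votes: A 0, B 51, D 39, C 8, E 3.
A is ranked last by the fewest voters, so A wins.

A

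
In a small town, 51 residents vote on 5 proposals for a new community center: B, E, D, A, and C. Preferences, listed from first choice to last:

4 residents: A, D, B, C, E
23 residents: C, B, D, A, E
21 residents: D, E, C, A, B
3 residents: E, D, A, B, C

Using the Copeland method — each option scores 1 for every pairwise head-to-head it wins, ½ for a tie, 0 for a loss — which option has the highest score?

D

B: beats E; loses to D, A, and C → score 1.
E: loses to B, D, A, and C → score 0.
D: beats B, E, A, and C → score 4.
A: beats B and E; loses to D and C → score 2.
C: beats B, E, and A; loses to D → score 3.
D has the best pairwise record.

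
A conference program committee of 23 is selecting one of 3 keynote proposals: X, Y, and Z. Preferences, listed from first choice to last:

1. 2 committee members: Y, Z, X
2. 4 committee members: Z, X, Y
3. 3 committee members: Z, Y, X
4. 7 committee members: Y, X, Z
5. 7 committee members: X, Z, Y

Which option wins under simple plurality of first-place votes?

Y

First-place votes: X 7, Y 9, Z 7.
Y has the most first-place votes.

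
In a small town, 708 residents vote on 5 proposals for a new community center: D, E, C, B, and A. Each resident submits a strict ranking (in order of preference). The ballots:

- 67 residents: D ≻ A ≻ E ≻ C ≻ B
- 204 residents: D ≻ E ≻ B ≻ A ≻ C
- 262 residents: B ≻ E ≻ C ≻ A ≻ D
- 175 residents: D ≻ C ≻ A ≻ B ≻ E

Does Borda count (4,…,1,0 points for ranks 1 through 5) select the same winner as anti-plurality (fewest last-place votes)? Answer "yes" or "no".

no

Borda — scores: D 1784, E 1532, C 1116, B 1631, A 1017. Winner: D.
Anti-plurality — last-place votes: D 262, E 175, C 204, B 67, A 0. Winner: A.
The two methods disagree.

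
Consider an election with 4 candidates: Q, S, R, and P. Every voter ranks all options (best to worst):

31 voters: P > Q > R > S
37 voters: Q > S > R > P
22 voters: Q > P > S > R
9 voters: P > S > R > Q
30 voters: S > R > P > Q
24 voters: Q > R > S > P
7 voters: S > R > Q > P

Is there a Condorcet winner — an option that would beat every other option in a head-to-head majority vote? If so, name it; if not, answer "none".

Q

Q vs S: 114–46 for Q.
Q vs R: 114–46 for Q.
Q vs P: 90–70 for Q.
Q beats every other option head-to-head.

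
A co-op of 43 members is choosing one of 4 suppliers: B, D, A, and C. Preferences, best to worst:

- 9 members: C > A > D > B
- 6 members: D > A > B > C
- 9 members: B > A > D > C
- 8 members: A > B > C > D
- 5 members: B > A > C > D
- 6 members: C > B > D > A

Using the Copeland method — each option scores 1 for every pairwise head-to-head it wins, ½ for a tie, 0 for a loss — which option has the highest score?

B: beats D and C; loses to A → score 2.
D: loses to B, A, and C → score 0.
A: beats B, D, and C → score 3.
C: beats D; loses to B and A → score 1.
A has the best pairwise record.

A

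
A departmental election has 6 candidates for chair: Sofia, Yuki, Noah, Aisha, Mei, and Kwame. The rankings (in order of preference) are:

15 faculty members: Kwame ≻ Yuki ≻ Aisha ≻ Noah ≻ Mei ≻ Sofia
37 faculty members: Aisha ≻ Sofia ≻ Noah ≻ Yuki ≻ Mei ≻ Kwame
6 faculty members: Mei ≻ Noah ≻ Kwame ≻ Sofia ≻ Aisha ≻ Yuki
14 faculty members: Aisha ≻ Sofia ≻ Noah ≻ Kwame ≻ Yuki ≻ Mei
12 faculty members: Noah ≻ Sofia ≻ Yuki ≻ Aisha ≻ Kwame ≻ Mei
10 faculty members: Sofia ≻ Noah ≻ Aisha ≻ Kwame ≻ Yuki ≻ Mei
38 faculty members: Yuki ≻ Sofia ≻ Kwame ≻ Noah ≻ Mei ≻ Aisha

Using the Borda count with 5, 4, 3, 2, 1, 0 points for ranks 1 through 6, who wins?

Sofia

Sofia: 15·0 + 37·4 + 6·2 + 14·4 + 12·4 + 10·5 + 38·4 = 466
Yuki: 15·4 + 37·2 + 6·0 + 14·1 + 12·3 + 10·1 + 38·5 = 384
Noah: 15·2 + 37·3 + 6·4 + 14·3 + 12·5 + 10·4 + 38·2 = 383
Aisha: 15·3 + 37·5 + 6·1 + 14·5 + 12·2 + 10·3 + 38·0 = 360
Mei: 15·1 + 37·1 + 6·5 + 14·0 + 12·0 + 10·0 + 38·1 = 120
Kwame: 15·5 + 37·0 + 6·3 + 14·2 + 12·1 + 10·2 + 38·3 = 267
Sofia has the highest Borda score (466).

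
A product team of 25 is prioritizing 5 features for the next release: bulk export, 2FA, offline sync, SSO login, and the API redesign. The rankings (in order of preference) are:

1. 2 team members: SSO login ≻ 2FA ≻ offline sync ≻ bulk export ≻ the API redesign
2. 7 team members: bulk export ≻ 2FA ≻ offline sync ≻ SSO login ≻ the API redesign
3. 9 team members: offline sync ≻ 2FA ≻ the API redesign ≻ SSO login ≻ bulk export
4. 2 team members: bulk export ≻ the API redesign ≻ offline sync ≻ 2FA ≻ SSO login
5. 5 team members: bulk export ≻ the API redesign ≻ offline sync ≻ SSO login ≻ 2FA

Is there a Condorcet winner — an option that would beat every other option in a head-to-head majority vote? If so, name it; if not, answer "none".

bulk export vs 2FA: 14–11 for bulk export.
bulk export vs offline sync: 14–11 for bulk export.
bulk export vs SSO login: 14–11 for bulk export.
bulk export vs the API redesign: 16–9 for bulk export.
bulk export beats every other option head-to-head.

bulk export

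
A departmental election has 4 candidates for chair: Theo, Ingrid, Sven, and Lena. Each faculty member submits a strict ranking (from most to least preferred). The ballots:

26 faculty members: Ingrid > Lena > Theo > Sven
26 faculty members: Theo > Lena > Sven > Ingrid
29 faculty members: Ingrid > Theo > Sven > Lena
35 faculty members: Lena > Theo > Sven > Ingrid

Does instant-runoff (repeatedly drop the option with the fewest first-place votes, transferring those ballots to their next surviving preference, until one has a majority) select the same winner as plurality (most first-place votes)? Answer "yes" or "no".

Instant-runoff — R1 Theo 26, Ingrid 55, Sven 0, Lena 35 (Sven out); R2 Theo 26, Ingrid 55, Lena 35 (Theo out); R3 Ingrid 55, Lena 61 (Lena winner). Winner: Lena.
Plurality — first-place votes: Theo 26, Ingrid 55, Sven 0, Lena 35. Winner: Ingrid.
The two methods disagree.

no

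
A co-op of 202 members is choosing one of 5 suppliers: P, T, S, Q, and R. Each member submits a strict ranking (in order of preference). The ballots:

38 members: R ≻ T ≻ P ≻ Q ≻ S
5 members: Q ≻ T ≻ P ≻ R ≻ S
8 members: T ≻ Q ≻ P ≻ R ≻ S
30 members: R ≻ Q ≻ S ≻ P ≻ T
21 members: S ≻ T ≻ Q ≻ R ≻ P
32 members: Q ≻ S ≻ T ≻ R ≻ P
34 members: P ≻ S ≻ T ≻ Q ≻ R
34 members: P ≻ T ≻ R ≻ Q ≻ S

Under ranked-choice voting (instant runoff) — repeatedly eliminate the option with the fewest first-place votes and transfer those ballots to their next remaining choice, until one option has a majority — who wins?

R

Round 1: P 68, T 8, S 21, Q 37, R 68. Eliminate T.
Round 2: P 68, S 21, Q 45, R 68. Eliminate S.
Round 3: P 68, Q 66, R 68. Eliminate Q.
Round 4: P 81, R 121. R has a majority.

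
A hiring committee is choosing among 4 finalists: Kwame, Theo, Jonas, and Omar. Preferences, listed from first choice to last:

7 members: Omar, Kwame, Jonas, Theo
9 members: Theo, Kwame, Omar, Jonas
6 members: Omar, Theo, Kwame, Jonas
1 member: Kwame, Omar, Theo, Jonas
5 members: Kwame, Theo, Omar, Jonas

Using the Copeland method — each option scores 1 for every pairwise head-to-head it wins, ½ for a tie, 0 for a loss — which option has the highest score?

Kwame: beats Jonas and Omar; loses to Theo → score 2.
Theo: beats Kwame and Jonas; ties Omar → score 2.5.
Jonas: loses to Kwame, Theo, and Omar → score 0.
Omar: beats Jonas; ties Theo; loses to Kwame → score 1.5.
Theo has the best pairwise record.

Theo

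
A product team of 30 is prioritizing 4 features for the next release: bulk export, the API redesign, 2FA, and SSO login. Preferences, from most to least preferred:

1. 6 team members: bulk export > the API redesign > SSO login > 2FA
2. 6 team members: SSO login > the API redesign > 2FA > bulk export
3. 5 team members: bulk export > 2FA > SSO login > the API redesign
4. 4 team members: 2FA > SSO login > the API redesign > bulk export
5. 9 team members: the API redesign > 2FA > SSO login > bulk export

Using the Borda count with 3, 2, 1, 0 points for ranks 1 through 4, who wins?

bulk export: 6·3 + 6·0 + 5·3 + 4·0 + 9·0 = 33
the API redesign: 6·2 + 6·2 + 5·0 + 4·1 + 9·3 = 55
2FA: 6·0 + 6·1 + 5·2 + 4·3 + 9·2 = 46
SSO login: 6·1 + 6·3 + 5·1 + 4·2 + 9·1 = 46
the API redesign has the highest Borda score (55).

the API redesign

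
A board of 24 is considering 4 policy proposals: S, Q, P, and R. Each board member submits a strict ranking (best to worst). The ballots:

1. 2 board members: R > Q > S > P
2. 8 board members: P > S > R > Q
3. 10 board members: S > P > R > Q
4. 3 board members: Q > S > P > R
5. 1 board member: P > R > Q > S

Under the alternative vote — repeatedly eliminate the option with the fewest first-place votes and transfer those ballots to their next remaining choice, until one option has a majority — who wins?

Round 1: S 10, Q 3, P 9, R 2. Eliminate R.
Round 2: S 10, Q 5, P 9. Eliminate Q.
Round 3: S 15, P 9. S has a majority.

S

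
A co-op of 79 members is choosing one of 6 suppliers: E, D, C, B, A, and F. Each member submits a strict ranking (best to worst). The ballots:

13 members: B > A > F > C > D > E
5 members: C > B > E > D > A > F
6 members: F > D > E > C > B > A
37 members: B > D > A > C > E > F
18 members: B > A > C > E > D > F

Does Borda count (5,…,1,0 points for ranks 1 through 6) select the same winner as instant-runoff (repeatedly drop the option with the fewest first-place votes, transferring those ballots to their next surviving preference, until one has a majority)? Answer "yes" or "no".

yes

Borda — scores: E 106, D 213, C 191, B 366, A 240, F 69. Winner: B.
Instant-runoff — R1 E 0, D 0, C 5, B 68, A 0, F 6 (B winner). Winner: B.
The two methods agree.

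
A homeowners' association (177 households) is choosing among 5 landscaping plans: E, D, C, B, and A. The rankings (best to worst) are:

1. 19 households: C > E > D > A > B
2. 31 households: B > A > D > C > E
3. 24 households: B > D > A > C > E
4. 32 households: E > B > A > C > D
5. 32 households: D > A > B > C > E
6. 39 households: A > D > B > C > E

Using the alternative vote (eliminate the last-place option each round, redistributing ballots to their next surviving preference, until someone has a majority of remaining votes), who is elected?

Round 1: E 32, D 32, C 19, B 55, A 39. Eliminate C.
Round 2: E 51, D 32, B 55, A 39. Eliminate D.
Round 3: E 51, B 55, A 71. Eliminate E.
Round 4: B 87, A 90. A has a majority.

A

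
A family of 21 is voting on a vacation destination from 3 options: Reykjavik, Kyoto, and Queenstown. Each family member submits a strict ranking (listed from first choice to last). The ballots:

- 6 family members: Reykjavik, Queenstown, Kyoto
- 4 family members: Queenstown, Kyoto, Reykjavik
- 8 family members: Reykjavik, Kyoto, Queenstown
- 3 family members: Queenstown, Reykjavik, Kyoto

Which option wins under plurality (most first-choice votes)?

First-place votes: Reykjavik 14, Kyoto 0, Queenstown 7.
Reykjavik has the most first-place votes.

Reykjavik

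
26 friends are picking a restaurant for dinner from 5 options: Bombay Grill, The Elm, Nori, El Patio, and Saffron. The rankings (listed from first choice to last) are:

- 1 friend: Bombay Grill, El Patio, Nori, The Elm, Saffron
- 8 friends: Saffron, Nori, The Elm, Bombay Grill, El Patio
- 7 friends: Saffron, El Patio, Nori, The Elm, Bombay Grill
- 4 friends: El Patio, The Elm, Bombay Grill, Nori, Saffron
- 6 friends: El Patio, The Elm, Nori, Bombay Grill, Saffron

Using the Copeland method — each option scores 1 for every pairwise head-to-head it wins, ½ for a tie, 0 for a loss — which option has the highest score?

Bombay Grill: loses to The Elm, Nori, El Patio, and Saffron → score 0.
The Elm: beats Bombay Grill; loses to Nori, El Patio, and Saffron → score 1.
Nori: beats Bombay Grill and The Elm; loses to El Patio and Saffron → score 2.
El Patio: beats Bombay Grill, The Elm, and Nori; loses to Saffron → score 3.
Saffron: beats Bombay Grill, The Elm, Nori, and El Patio → score 4.
Saffron has the best pairwise record.

Saffron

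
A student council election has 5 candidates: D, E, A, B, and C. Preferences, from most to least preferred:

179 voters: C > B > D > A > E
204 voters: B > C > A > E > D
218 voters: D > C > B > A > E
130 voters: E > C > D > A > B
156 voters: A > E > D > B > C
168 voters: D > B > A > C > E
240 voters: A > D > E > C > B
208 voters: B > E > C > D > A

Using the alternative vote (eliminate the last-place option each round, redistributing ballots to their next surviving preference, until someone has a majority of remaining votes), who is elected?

Round 1: D 386, E 130, A 396, B 412, C 179. Eliminate E.
Round 2: D 386, A 396, B 412, C 309. Eliminate C.
Round 3: D 516, A 396, B 591. Eliminate A.
Round 4: D 912, B 591. D has a majority.

D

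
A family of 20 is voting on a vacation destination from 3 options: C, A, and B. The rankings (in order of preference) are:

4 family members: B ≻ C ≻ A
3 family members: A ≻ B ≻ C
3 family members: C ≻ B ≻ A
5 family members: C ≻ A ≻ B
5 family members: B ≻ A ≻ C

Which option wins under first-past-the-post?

First-place votes: C 8, A 3, B 9.
B has the most first-place votes.

B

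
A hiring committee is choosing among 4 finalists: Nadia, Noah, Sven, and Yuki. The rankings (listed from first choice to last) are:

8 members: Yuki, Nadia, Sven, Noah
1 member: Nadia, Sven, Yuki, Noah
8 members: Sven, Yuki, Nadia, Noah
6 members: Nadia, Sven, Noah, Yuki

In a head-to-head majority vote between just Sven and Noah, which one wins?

Sven

Voters preferring Sven to Noah: 23; preferring Noah to Sven: 0.
Sven wins the head-to-head.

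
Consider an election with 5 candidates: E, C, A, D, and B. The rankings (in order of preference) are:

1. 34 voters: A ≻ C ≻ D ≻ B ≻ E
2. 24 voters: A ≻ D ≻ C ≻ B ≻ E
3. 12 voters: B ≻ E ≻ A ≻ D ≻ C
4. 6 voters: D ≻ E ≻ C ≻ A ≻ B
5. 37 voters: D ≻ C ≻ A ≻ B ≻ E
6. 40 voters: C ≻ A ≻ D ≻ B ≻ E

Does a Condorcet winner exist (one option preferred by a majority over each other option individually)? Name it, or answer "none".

Checking pairwise contests:
C beats E 135–18.
D beats C 79–74.
C beats A 83–70.
A beats D 110–43.
C beats B 141–12.
Every option loses at least one head-to-head, so there is no Condorcet winner.

none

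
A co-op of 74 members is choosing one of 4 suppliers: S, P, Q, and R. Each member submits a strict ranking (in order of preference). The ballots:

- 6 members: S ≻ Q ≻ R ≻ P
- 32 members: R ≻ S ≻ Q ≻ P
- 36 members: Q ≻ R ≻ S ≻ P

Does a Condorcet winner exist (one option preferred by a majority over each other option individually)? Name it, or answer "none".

none

Checking pairwise contests:
R beats S 68–6.
S beats P 74–0.
S beats Q 38–36.
Q beats R 42–32.
Every option loses at least one head-to-head, so there is no Condorcet winner.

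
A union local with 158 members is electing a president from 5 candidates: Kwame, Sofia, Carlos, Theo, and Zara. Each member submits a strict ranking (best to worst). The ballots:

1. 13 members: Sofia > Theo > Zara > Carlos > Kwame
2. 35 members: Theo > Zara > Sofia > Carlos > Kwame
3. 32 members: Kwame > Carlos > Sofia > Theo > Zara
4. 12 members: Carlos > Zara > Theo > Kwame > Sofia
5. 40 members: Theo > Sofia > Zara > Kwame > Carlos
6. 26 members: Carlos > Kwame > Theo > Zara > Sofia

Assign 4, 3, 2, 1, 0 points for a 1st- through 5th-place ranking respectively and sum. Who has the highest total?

Kwame: 13·0 + 35·0 + 32·4 + 12·1 + 40·1 + 26·3 = 258
Sofia: 13·4 + 35·2 + 32·2 + 12·0 + 40·3 + 26·0 = 306
Carlos: 13·1 + 35·1 + 32·3 + 12·4 + 40·0 + 26·4 = 296
Theo: 13·3 + 35·4 + 32·1 + 12·2 + 40·4 + 26·2 = 447
Zara: 13·2 + 35·3 + 32·0 + 12·3 + 40·2 + 26·1 = 273
Theo has the highest Borda score (447).

Theo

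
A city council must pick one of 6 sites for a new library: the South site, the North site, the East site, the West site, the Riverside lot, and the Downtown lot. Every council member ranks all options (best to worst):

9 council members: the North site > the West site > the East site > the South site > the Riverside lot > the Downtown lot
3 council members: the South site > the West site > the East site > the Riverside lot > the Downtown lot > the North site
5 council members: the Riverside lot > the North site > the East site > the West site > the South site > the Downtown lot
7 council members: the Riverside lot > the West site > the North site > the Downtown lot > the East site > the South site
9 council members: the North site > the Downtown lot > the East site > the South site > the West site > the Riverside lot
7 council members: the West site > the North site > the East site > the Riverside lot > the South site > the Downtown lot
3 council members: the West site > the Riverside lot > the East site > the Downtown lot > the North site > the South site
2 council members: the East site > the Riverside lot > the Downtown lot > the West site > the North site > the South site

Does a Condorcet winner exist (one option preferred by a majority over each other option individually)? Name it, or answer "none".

the North site vs the South site: 42–3 for the North site.
the North site vs the East site: 37–8 for the North site.
the North site vs the West site: 23–22 for the North site.
the North site vs the Riverside lot: 25–20 for the North site.
the North site vs the Downtown lot: 37–8 for the North site.
the North site beats every other option head-to-head.

the North site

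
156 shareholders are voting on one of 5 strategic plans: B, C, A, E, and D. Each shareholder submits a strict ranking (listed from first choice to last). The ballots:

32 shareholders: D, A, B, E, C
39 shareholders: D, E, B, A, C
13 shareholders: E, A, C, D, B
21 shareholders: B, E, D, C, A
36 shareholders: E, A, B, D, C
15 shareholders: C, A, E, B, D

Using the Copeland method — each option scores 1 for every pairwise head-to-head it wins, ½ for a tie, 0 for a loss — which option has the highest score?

B: beats C; loses to A, E, and D → score 1.
C: loses to B, A, E, and D → score 0.
A: beats B and C; loses to E and D → score 2.
E: beats B, C, A, and D → score 4.
D: beats B, C, and A; loses to E → score 3.
E has the best pairwise record.

E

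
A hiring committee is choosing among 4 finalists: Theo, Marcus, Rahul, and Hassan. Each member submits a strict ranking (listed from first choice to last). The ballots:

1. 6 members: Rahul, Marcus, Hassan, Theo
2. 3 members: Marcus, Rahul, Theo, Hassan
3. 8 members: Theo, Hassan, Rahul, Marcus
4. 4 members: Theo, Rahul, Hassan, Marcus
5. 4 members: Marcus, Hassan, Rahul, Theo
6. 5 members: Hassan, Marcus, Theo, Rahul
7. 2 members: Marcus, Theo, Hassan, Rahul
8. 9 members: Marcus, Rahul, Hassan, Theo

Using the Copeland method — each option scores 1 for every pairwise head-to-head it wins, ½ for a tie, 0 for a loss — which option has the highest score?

Theo: loses to Marcus, Rahul, and Hassan → score 0.
Marcus: beats Theo, Rahul, and Hassan → score 3.
Rahul: beats Theo and Hassan; loses to Marcus → score 2.
Hassan: beats Theo; loses to Marcus and Rahul → score 1.
Marcus has the best pairwise record.

Marcus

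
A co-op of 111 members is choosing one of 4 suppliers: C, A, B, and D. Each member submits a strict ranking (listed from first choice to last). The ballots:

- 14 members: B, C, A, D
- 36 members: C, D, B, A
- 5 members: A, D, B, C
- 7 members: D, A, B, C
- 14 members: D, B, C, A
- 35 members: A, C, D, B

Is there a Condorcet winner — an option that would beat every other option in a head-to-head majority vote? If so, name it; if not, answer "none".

C

C vs A: 64–47 for C.
C vs B: 71–40 for C.
C vs D: 85–26 for C.
C beats every other option head-to-head.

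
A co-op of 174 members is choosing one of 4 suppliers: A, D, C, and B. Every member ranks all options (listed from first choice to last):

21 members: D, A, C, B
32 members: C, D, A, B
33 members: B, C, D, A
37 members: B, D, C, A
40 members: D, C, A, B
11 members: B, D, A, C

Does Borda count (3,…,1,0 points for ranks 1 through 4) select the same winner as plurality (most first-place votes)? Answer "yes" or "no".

no

Borda — scores: A 125, D 376, C 300, B 243. Winner: D.
Plurality — first-place votes: A 0, D 61, C 32, B 81. Winner: B.
The two methods disagree.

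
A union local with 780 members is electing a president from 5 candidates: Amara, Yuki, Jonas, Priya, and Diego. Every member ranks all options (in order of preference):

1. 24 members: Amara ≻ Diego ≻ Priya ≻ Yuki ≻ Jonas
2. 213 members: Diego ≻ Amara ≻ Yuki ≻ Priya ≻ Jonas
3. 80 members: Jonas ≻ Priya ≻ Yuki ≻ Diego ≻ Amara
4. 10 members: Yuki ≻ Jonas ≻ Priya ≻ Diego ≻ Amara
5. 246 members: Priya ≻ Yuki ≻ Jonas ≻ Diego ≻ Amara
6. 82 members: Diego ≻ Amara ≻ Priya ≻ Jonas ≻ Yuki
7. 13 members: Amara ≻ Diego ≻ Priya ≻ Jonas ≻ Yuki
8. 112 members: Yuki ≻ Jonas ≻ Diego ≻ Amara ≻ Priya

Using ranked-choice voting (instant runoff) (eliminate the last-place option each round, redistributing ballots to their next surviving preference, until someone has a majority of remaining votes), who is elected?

Diego

Round 1: Amara 37, Yuki 122, Jonas 80, Priya 246, Diego 295. Eliminate Amara.
Round 2: Yuki 122, Jonas 80, Priya 246, Diego 332. Eliminate Jonas.
Round 3: Yuki 122, Priya 326, Diego 332. Eliminate Yuki.
Round 4: Priya 336, Diego 444. Diego has a majority.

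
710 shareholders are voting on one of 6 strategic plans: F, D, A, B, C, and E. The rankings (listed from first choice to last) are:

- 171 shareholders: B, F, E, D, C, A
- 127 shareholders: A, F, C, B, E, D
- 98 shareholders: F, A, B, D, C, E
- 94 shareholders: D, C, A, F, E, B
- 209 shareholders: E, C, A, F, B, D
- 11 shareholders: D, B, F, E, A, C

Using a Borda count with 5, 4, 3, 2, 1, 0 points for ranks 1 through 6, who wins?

F: 171·4 + 127·4 + 98·5 + 94·2 + 209·2 + 11·3 = 2321
D: 171·2 + 127·0 + 98·2 + 94·5 + 209·0 + 11·5 = 1063
A: 171·0 + 127·5 + 98·4 + 94·3 + 209·3 + 11·1 = 1947
B: 171·5 + 127·2 + 98·3 + 94·0 + 209·1 + 11·4 = 1656
C: 171·1 + 127·3 + 98·1 + 94·4 + 209·4 + 11·0 = 1862
E: 171·3 + 127·1 + 98·0 + 94·1 + 209·5 + 11·2 = 1801
F has the highest Borda score (2321).

F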